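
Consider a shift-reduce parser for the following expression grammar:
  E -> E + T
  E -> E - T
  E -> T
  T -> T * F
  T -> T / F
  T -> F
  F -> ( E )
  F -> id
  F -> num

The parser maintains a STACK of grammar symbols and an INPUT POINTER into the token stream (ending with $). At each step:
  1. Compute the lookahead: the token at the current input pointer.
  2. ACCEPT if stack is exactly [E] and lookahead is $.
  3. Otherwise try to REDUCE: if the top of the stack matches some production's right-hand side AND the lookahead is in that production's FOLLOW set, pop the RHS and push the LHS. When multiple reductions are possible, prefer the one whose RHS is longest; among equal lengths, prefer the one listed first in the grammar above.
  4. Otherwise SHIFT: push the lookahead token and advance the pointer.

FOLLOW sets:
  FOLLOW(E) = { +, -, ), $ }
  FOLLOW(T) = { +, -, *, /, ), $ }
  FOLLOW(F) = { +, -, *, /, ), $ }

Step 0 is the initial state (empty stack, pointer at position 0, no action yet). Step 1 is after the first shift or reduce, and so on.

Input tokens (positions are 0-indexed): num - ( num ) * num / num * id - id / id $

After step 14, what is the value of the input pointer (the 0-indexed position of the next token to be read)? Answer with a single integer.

Step 1: shift num. Stack=[num] ptr=1 lookahead=- remaining=[- ( num ) * num / num * id - id / id $]
Step 2: reduce F->num. Stack=[F] ptr=1 lookahead=- remaining=[- ( num ) * num / num * id - id / id $]
Step 3: reduce T->F. Stack=[T] ptr=1 lookahead=- remaining=[- ( num ) * num / num * id - id / id $]
Step 4: reduce E->T. Stack=[E] ptr=1 lookahead=- remaining=[- ( num ) * num / num * id - id / id $]
Step 5: shift -. Stack=[E -] ptr=2 lookahead=( remaining=[( num ) * num / num * id - id / id $]
Step 6: shift (. Stack=[E - (] ptr=3 lookahead=num remaining=[num ) * num / num * id - id / id $]
Step 7: shift num. Stack=[E - ( num] ptr=4 lookahead=) remaining=[) * num / num * id - id / id $]
Step 8: reduce F->num. Stack=[E - ( F] ptr=4 lookahead=) remaining=[) * num / num * id - id / id $]
Step 9: reduce T->F. Stack=[E - ( T] ptr=4 lookahead=) remaining=[) * num / num * id - id / id $]
Step 10: reduce E->T. Stack=[E - ( E] ptr=4 lookahead=) remaining=[) * num / num * id - id / id $]
Step 11: shift ). Stack=[E - ( E )] ptr=5 lookahead=* remaining=[* num / num * id - id / id $]
Step 12: reduce F->( E ). Stack=[E - F] ptr=5 lookahead=* remaining=[* num / num * id - id / id $]
Step 13: reduce T->F. Stack=[E - T] ptr=5 lookahead=* remaining=[* num / num * id - id / id $]
Step 14: shift *. Stack=[E - T *] ptr=6 lookahead=num remaining=[num / num * id - id / id $]

Answer: 6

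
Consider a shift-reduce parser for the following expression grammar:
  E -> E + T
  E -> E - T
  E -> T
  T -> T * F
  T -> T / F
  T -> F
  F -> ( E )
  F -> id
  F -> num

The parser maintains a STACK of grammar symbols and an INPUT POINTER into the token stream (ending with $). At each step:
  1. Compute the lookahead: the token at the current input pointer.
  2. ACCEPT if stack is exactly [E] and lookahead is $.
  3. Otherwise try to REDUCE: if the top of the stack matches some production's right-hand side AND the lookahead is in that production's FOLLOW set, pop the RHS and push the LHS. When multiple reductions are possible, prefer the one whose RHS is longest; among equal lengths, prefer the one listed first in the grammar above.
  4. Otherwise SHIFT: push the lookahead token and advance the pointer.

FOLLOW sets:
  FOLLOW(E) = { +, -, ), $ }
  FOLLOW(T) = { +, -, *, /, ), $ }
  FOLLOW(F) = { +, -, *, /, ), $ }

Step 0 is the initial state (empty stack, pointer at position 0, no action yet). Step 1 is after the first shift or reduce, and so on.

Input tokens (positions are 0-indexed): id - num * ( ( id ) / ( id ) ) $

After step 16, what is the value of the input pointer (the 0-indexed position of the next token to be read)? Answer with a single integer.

Answer: 8

Derivation:
Step 1: shift id. Stack=[id] ptr=1 lookahead=- remaining=[- num * ( ( id ) / ( id ) ) $]
Step 2: reduce F->id. Stack=[F] ptr=1 lookahead=- remaining=[- num * ( ( id ) / ( id ) ) $]
Step 3: reduce T->F. Stack=[T] ptr=1 lookahead=- remaining=[- num * ( ( id ) / ( id ) ) $]
Step 4: reduce E->T. Stack=[E] ptr=1 lookahead=- remaining=[- num * ( ( id ) / ( id ) ) $]
Step 5: shift -. Stack=[E -] ptr=2 lookahead=num remaining=[num * ( ( id ) / ( id ) ) $]
Step 6: shift num. Stack=[E - num] ptr=3 lookahead=* remaining=[* ( ( id ) / ( id ) ) $]
Step 7: reduce F->num. Stack=[E - F] ptr=3 lookahead=* remaining=[* ( ( id ) / ( id ) ) $]
Step 8: reduce T->F. Stack=[E - T] ptr=3 lookahead=* remaining=[* ( ( id ) / ( id ) ) $]
Step 9: shift *. Stack=[E - T *] ptr=4 lookahead=( remaining=[( ( id ) / ( id ) ) $]
Step 10: shift (. Stack=[E - T * (] ptr=5 lookahead=( remaining=[( id ) / ( id ) ) $]
Step 11: shift (. Stack=[E - T * ( (] ptr=6 lookahead=id remaining=[id ) / ( id ) ) $]
Step 12: shift id. Stack=[E - T * ( ( id] ptr=7 lookahead=) remaining=[) / ( id ) ) $]
Step 13: reduce F->id. Stack=[E - T * ( ( F] ptr=7 lookahead=) remaining=[) / ( id ) ) $]
Step 14: reduce T->F. Stack=[E - T * ( ( T] ptr=7 lookahead=) remaining=[) / ( id ) ) $]
Step 15: reduce E->T. Stack=[E - T * ( ( E] ptr=7 lookahead=) remaining=[) / ( id ) ) $]
Step 16: shift ). Stack=[E - T * ( ( E )] ptr=8 lookahead=/ remaining=[/ ( id ) ) $]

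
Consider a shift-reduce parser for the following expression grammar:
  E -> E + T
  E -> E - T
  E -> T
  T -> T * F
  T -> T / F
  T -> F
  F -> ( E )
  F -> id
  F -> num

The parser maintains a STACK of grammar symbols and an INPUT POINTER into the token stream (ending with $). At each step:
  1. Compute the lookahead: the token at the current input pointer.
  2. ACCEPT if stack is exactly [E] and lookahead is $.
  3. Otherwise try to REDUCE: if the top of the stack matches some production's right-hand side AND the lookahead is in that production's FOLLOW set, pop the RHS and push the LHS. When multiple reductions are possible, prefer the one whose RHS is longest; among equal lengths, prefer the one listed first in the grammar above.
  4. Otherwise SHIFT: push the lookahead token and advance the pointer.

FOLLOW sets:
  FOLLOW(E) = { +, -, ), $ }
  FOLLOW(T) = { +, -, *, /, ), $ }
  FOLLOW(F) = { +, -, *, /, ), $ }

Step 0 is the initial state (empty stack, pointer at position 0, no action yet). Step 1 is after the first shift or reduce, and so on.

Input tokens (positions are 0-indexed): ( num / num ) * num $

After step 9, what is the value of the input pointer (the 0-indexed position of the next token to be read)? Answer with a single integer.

Step 1: shift (. Stack=[(] ptr=1 lookahead=num remaining=[num / num ) * num $]
Step 2: shift num. Stack=[( num] ptr=2 lookahead=/ remaining=[/ num ) * num $]
Step 3: reduce F->num. Stack=[( F] ptr=2 lookahead=/ remaining=[/ num ) * num $]
Step 4: reduce T->F. Stack=[( T] ptr=2 lookahead=/ remaining=[/ num ) * num $]
Step 5: shift /. Stack=[( T /] ptr=3 lookahead=num remaining=[num ) * num $]
Step 6: shift num. Stack=[( T / num] ptr=4 lookahead=) remaining=[) * num $]
Step 7: reduce F->num. Stack=[( T / F] ptr=4 lookahead=) remaining=[) * num $]
Step 8: reduce T->T / F. Stack=[( T] ptr=4 lookahead=) remaining=[) * num $]
Step 9: reduce E->T. Stack=[( E] ptr=4 lookahead=) remaining=[) * num $]

Answer: 4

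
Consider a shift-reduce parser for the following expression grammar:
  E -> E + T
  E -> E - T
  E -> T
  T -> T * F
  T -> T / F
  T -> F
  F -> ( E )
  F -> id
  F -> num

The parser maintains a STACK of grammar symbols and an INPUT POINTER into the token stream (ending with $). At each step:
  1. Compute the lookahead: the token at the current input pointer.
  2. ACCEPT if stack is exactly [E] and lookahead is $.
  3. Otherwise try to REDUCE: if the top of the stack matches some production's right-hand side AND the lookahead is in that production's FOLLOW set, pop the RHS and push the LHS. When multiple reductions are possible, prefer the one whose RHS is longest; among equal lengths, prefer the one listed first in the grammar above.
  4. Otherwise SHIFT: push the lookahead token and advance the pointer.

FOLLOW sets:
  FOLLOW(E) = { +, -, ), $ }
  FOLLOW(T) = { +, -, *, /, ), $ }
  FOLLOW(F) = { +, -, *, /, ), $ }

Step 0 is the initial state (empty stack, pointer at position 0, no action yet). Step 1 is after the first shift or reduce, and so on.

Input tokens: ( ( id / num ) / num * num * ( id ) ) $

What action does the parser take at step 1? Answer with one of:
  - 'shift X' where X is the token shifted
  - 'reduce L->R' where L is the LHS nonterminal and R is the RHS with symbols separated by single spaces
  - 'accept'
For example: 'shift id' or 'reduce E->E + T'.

Answer: shift (

Derivation:
Step 1: shift (. Stack=[(] ptr=1 lookahead=( remaining=[( id / num ) / num * num * ( id ) ) $]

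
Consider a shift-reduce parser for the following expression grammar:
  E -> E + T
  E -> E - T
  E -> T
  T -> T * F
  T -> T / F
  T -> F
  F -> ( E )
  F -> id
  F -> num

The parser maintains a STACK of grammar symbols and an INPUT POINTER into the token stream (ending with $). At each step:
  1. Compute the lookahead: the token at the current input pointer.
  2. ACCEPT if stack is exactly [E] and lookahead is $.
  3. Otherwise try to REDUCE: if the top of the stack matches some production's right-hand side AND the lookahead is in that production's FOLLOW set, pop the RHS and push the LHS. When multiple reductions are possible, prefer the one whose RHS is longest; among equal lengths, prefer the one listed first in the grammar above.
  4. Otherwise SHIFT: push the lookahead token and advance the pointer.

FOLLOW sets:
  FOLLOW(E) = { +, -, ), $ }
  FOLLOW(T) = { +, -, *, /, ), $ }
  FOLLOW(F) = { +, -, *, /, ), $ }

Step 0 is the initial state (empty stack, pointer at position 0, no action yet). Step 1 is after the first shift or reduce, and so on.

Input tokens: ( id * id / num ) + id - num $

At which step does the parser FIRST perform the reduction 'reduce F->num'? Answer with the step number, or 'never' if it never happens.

Answer: 11

Derivation:
Step 1: shift (. Stack=[(] ptr=1 lookahead=id remaining=[id * id / num ) + id - num $]
Step 2: shift id. Stack=[( id] ptr=2 lookahead=* remaining=[* id / num ) + id - num $]
Step 3: reduce F->id. Stack=[( F] ptr=2 lookahead=* remaining=[* id / num ) + id - num $]
Step 4: reduce T->F. Stack=[( T] ptr=2 lookahead=* remaining=[* id / num ) + id - num $]
Step 5: shift *. Stack=[( T *] ptr=3 lookahead=id remaining=[id / num ) + id - num $]
Step 6: shift id. Stack=[( T * id] ptr=4 lookahead=/ remaining=[/ num ) + id - num $]
Step 7: reduce F->id. Stack=[( T * F] ptr=4 lookahead=/ remaining=[/ num ) + id - num $]
Step 8: reduce T->T * F. Stack=[( T] ptr=4 lookahead=/ remaining=[/ num ) + id - num $]
Step 9: shift /. Stack=[( T /] ptr=5 lookahead=num remaining=[num ) + id - num $]
Step 10: shift num. Stack=[( T / num] ptr=6 lookahead=) remaining=[) + id - num $]
Step 11: reduce F->num. Stack=[( T / F] ptr=6 lookahead=) remaining=[) + id - num $]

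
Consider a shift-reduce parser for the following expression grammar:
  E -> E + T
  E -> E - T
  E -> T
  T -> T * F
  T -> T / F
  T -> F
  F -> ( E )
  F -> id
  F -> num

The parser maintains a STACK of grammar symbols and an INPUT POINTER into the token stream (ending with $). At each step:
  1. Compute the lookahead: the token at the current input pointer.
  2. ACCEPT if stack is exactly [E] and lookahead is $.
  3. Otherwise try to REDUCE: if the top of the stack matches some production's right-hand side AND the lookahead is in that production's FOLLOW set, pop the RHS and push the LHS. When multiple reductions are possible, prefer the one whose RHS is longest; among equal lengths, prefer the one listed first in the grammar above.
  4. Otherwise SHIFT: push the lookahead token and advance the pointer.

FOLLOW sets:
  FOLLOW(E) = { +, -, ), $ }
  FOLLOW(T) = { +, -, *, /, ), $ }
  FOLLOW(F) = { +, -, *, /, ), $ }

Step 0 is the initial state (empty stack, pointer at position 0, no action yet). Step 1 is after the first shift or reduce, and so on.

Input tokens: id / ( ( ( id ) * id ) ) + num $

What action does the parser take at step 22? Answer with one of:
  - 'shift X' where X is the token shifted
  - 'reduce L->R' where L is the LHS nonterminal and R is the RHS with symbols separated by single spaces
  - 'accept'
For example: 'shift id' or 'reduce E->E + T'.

Step 1: shift id. Stack=[id] ptr=1 lookahead=/ remaining=[/ ( ( ( id ) * id ) ) + num $]
Step 2: reduce F->id. Stack=[F] ptr=1 lookahead=/ remaining=[/ ( ( ( id ) * id ) ) + num $]
Step 3: reduce T->F. Stack=[T] ptr=1 lookahead=/ remaining=[/ ( ( ( id ) * id ) ) + num $]
Step 4: shift /. Stack=[T /] ptr=2 lookahead=( remaining=[( ( ( id ) * id ) ) + num $]
Step 5: shift (. Stack=[T / (] ptr=3 lookahead=( remaining=[( ( id ) * id ) ) + num $]
Step 6: shift (. Stack=[T / ( (] ptr=4 lookahead=( remaining=[( id ) * id ) ) + num $]
Step 7: shift (. Stack=[T / ( ( (] ptr=5 lookahead=id remaining=[id ) * id ) ) + num $]
Step 8: shift id. Stack=[T / ( ( ( id] ptr=6 lookahead=) remaining=[) * id ) ) + num $]
Step 9: reduce F->id. Stack=[T / ( ( ( F] ptr=6 lookahead=) remaining=[) * id ) ) + num $]
Step 10: reduce T->F. Stack=[T / ( ( ( T] ptr=6 lookahead=) remaining=[) * id ) ) + num $]
Step 11: reduce E->T. Stack=[T / ( ( ( E] ptr=6 lookahead=) remaining=[) * id ) ) + num $]
Step 12: shift ). Stack=[T / ( ( ( E )] ptr=7 lookahead=* remaining=[* id ) ) + num $]
Step 13: reduce F->( E ). Stack=[T / ( ( F] ptr=7 lookahead=* remaining=[* id ) ) + num $]
Step 14: reduce T->F. Stack=[T / ( ( T] ptr=7 lookahead=* remaining=[* id ) ) + num $]
Step 15: shift *. Stack=[T / ( ( T *] ptr=8 lookahead=id remaining=[id ) ) + num $]
Step 16: shift id. Stack=[T / ( ( T * id] ptr=9 lookahead=) remaining=[) ) + num $]
Step 17: reduce F->id. Stack=[T / ( ( T * F] ptr=9 lookahead=) remaining=[) ) + num $]
Step 18: reduce T->T * F. Stack=[T / ( ( T] ptr=9 lookahead=) remaining=[) ) + num $]
Step 19: reduce E->T. Stack=[T / ( ( E] ptr=9 lookahead=) remaining=[) ) + num $]
Step 20: shift ). Stack=[T / ( ( E )] ptr=10 lookahead=) remaining=[) + num $]
Step 21: reduce F->( E ). Stack=[T / ( F] ptr=10 lookahead=) remaining=[) + num $]
Step 22: reduce T->F. Stack=[T / ( T] ptr=10 lookahead=) remaining=[) + num $]

Answer: reduce T->F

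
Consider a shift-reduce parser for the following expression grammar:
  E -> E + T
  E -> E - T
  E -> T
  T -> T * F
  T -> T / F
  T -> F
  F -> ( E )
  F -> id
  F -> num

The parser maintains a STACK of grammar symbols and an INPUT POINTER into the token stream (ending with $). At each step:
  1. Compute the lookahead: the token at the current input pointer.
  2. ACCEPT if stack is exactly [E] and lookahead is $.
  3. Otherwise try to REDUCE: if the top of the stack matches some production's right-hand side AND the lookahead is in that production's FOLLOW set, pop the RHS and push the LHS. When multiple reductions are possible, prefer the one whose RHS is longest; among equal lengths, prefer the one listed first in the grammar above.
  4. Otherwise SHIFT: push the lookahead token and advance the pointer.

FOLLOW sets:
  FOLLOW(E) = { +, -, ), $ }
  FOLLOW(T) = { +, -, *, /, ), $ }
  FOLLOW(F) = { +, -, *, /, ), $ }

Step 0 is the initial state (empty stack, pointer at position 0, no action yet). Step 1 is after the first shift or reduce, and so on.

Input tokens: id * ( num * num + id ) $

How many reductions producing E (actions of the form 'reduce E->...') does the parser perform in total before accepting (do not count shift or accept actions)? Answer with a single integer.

Step 1: shift id. Stack=[id] ptr=1 lookahead=* remaining=[* ( num * num + id ) $]
Step 2: reduce F->id. Stack=[F] ptr=1 lookahead=* remaining=[* ( num * num + id ) $]
Step 3: reduce T->F. Stack=[T] ptr=1 lookahead=* remaining=[* ( num * num + id ) $]
Step 4: shift *. Stack=[T *] ptr=2 lookahead=( remaining=[( num * num + id ) $]
Step 5: shift (. Stack=[T * (] ptr=3 lookahead=num remaining=[num * num + id ) $]
Step 6: shift num. Stack=[T * ( num] ptr=4 lookahead=* remaining=[* num + id ) $]
Step 7: reduce F->num. Stack=[T * ( F] ptr=4 lookahead=* remaining=[* num + id ) $]
Step 8: reduce T->F. Stack=[T * ( T] ptr=4 lookahead=* remaining=[* num + id ) $]
Step 9: shift *. Stack=[T * ( T *] ptr=5 lookahead=num remaining=[num + id ) $]
Step 10: shift num. Stack=[T * ( T * num] ptr=6 lookahead=+ remaining=[+ id ) $]
Step 11: reduce F->num. Stack=[T * ( T * F] ptr=6 lookahead=+ remaining=[+ id ) $]
Step 12: reduce T->T * F. Stack=[T * ( T] ptr=6 lookahead=+ remaining=[+ id ) $]
Step 13: reduce E->T. Stack=[T * ( E] ptr=6 lookahead=+ remaining=[+ id ) $]
Step 14: shift +. Stack=[T * ( E +] ptr=7 lookahead=id remaining=[id ) $]
Step 15: shift id. Stack=[T * ( E + id] ptr=8 lookahead=) remaining=[) $]
Step 16: reduce F->id. Stack=[T * ( E + F] ptr=8 lookahead=) remaining=[) $]
Step 17: reduce T->F. Stack=[T * ( E + T] ptr=8 lookahead=) remaining=[) $]
Step 18: reduce E->E + T. Stack=[T * ( E] ptr=8 lookahead=) remaining=[) $]
Step 19: shift ). Stack=[T * ( E )] ptr=9 lookahead=$ remaining=[$]
Step 20: reduce F->( E ). Stack=[T * F] ptr=9 lookahead=$ remaining=[$]
Step 21: reduce T->T * F. Stack=[T] ptr=9 lookahead=$ remaining=[$]
Step 22: reduce E->T. Stack=[E] ptr=9 lookahead=$ remaining=[$]
Step 23: accept. Stack=[E] ptr=9 lookahead=$ remaining=[$]

Answer: 3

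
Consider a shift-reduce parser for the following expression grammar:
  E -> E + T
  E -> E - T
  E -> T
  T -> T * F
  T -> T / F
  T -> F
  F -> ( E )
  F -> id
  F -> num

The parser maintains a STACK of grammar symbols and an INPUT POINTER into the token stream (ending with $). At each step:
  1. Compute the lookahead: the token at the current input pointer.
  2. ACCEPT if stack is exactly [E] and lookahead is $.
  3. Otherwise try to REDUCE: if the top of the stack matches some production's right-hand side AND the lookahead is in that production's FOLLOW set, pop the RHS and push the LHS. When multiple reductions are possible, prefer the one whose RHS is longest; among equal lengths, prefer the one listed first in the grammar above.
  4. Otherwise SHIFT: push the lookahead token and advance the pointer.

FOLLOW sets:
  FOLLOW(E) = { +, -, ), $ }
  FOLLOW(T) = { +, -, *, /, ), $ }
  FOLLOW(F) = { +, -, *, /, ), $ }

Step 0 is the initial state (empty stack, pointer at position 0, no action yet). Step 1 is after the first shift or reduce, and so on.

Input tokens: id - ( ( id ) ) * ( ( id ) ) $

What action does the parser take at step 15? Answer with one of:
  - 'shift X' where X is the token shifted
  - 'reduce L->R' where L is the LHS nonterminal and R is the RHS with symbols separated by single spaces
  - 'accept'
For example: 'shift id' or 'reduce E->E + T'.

Step 1: shift id. Stack=[id] ptr=1 lookahead=- remaining=[- ( ( id ) ) * ( ( id ) ) $]
Step 2: reduce F->id. Stack=[F] ptr=1 lookahead=- remaining=[- ( ( id ) ) * ( ( id ) ) $]
Step 3: reduce T->F. Stack=[T] ptr=1 lookahead=- remaining=[- ( ( id ) ) * ( ( id ) ) $]
Step 4: reduce E->T. Stack=[E] ptr=1 lookahead=- remaining=[- ( ( id ) ) * ( ( id ) ) $]
Step 5: shift -. Stack=[E -] ptr=2 lookahead=( remaining=[( ( id ) ) * ( ( id ) ) $]
Step 6: shift (. Stack=[E - (] ptr=3 lookahead=( remaining=[( id ) ) * ( ( id ) ) $]
Step 7: shift (. Stack=[E - ( (] ptr=4 lookahead=id remaining=[id ) ) * ( ( id ) ) $]
Step 8: shift id. Stack=[E - ( ( id] ptr=5 lookahead=) remaining=[) ) * ( ( id ) ) $]
Step 9: reduce F->id. Stack=[E - ( ( F] ptr=5 lookahead=) remaining=[) ) * ( ( id ) ) $]
Step 10: reduce T->F. Stack=[E - ( ( T] ptr=5 lookahead=) remaining=[) ) * ( ( id ) ) $]
Step 11: reduce E->T. Stack=[E - ( ( E] ptr=5 lookahead=) remaining=[) ) * ( ( id ) ) $]
Step 12: shift ). Stack=[E - ( ( E )] ptr=6 lookahead=) remaining=[) * ( ( id ) ) $]
Step 13: reduce F->( E ). Stack=[E - ( F] ptr=6 lookahead=) remaining=[) * ( ( id ) ) $]
Step 14: reduce T->F. Stack=[E - ( T] ptr=6 lookahead=) remaining=[) * ( ( id ) ) $]
Step 15: reduce E->T. Stack=[E - ( E] ptr=6 lookahead=) remaining=[) * ( ( id ) ) $]

Answer: reduce E->T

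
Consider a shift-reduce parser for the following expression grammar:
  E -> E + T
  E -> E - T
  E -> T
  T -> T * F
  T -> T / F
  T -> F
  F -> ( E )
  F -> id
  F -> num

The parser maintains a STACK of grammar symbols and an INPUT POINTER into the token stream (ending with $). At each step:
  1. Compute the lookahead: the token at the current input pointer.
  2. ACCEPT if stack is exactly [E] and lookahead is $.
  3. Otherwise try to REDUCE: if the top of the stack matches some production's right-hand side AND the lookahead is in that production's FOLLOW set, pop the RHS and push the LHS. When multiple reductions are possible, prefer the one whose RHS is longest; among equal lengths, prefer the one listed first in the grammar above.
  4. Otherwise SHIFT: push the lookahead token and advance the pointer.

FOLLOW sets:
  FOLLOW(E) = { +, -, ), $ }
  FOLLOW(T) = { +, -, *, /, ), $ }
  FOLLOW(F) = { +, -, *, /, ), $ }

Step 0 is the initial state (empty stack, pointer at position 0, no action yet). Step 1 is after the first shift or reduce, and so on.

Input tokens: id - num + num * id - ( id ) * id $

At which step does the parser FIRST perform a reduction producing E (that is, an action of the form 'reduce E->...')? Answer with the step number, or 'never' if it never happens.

Step 1: shift id. Stack=[id] ptr=1 lookahead=- remaining=[- num + num * id - ( id ) * id $]
Step 2: reduce F->id. Stack=[F] ptr=1 lookahead=- remaining=[- num + num * id - ( id ) * id $]
Step 3: reduce T->F. Stack=[T] ptr=1 lookahead=- remaining=[- num + num * id - ( id ) * id $]
Step 4: reduce E->T. Stack=[E] ptr=1 lookahead=- remaining=[- num + num * id - ( id ) * id $]

Answer: 4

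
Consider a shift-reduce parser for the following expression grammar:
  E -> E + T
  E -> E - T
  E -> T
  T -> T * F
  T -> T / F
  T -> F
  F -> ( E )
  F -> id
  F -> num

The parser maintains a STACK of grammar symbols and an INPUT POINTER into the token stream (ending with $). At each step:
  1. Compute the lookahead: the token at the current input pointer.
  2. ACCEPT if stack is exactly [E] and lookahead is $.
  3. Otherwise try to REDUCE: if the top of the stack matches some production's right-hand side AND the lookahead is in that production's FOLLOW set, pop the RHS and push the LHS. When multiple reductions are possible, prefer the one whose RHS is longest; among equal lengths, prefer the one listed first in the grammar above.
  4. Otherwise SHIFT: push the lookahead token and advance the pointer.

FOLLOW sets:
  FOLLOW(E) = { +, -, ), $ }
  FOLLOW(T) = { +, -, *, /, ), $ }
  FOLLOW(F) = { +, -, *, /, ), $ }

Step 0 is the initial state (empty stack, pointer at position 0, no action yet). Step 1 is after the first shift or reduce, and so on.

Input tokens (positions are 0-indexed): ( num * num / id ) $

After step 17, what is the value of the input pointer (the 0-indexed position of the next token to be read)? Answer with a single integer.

Step 1: shift (. Stack=[(] ptr=1 lookahead=num remaining=[num * num / id ) $]
Step 2: shift num. Stack=[( num] ptr=2 lookahead=* remaining=[* num / id ) $]
Step 3: reduce F->num. Stack=[( F] ptr=2 lookahead=* remaining=[* num / id ) $]
Step 4: reduce T->F. Stack=[( T] ptr=2 lookahead=* remaining=[* num / id ) $]
Step 5: shift *. Stack=[( T *] ptr=3 lookahead=num remaining=[num / id ) $]
Step 6: shift num. Stack=[( T * num] ptr=4 lookahead=/ remaining=[/ id ) $]
Step 7: reduce F->num. Stack=[( T * F] ptr=4 lookahead=/ remaining=[/ id ) $]
Step 8: reduce T->T * F. Stack=[( T] ptr=4 lookahead=/ remaining=[/ id ) $]
Step 9: shift /. Stack=[( T /] ptr=5 lookahead=id remaining=[id ) $]
Step 10: shift id. Stack=[( T / id] ptr=6 lookahead=) remaining=[) $]
Step 11: reduce F->id. Stack=[( T / F] ptr=6 lookahead=) remaining=[) $]
Step 12: reduce T->T / F. Stack=[( T] ptr=6 lookahead=) remaining=[) $]
Step 13: reduce E->T. Stack=[( E] ptr=6 lookahead=) remaining=[) $]
Step 14: shift ). Stack=[( E )] ptr=7 lookahead=$ remaining=[$]
Step 15: reduce F->( E ). Stack=[F] ptr=7 lookahead=$ remaining=[$]
Step 16: reduce T->F. Stack=[T] ptr=7 lookahead=$ remaining=[$]
Step 17: reduce E->T. Stack=[E] ptr=7 lookahead=$ remaining=[$]

Answer: 7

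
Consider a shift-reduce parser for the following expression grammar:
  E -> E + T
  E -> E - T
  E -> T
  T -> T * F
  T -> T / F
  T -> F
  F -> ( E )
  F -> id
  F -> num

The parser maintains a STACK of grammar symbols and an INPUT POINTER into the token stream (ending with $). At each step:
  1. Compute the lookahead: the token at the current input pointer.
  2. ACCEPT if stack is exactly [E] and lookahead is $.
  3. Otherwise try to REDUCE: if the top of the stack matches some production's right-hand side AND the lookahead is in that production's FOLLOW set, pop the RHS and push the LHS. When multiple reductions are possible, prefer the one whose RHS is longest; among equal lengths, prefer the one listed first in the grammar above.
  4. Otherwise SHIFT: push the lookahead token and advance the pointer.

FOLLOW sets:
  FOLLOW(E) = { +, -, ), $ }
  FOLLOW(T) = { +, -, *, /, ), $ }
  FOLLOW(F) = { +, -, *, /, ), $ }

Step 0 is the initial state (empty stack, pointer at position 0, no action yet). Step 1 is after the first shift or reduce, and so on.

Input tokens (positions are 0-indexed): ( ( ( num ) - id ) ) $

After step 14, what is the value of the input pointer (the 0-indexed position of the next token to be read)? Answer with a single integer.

Step 1: shift (. Stack=[(] ptr=1 lookahead=( remaining=[( ( num ) - id ) ) $]
Step 2: shift (. Stack=[( (] ptr=2 lookahead=( remaining=[( num ) - id ) ) $]
Step 3: shift (. Stack=[( ( (] ptr=3 lookahead=num remaining=[num ) - id ) ) $]
Step 4: shift num. Stack=[( ( ( num] ptr=4 lookahead=) remaining=[) - id ) ) $]
Step 5: reduce F->num. Stack=[( ( ( F] ptr=4 lookahead=) remaining=[) - id ) ) $]
Step 6: reduce T->F. Stack=[( ( ( T] ptr=4 lookahead=) remaining=[) - id ) ) $]
Step 7: reduce E->T. Stack=[( ( ( E] ptr=4 lookahead=) remaining=[) - id ) ) $]
Step 8: shift ). Stack=[( ( ( E )] ptr=5 lookahead=- remaining=[- id ) ) $]
Step 9: reduce F->( E ). Stack=[( ( F] ptr=5 lookahead=- remaining=[- id ) ) $]
Step 10: reduce T->F. Stack=[( ( T] ptr=5 lookahead=- remaining=[- id ) ) $]
Step 11: reduce E->T. Stack=[( ( E] ptr=5 lookahead=- remaining=[- id ) ) $]
Step 12: shift -. Stack=[( ( E -] ptr=6 lookahead=id remaining=[id ) ) $]
Step 13: shift id. Stack=[( ( E - id] ptr=7 lookahead=) remaining=[) ) $]
Step 14: reduce F->id. Stack=[( ( E - F] ptr=7 lookahead=) remaining=[) ) $]

Answer: 7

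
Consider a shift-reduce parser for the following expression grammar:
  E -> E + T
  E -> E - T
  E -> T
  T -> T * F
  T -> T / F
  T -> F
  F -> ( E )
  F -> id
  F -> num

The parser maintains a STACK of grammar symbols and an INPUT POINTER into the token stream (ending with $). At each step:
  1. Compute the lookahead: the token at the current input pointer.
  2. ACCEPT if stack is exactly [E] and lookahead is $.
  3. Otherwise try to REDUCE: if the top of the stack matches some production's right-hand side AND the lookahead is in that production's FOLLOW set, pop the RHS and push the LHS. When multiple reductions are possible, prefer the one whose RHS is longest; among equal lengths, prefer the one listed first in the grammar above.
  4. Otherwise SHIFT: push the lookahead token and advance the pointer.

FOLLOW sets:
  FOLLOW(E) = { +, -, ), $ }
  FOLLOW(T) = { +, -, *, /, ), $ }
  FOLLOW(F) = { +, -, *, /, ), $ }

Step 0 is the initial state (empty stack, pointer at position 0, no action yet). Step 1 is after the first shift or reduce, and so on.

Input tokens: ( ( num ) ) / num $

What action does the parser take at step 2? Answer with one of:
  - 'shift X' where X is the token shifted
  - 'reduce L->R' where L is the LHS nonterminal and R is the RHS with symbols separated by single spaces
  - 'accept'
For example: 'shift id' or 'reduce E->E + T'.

Answer: shift (

Derivation:
Step 1: shift (. Stack=[(] ptr=1 lookahead=( remaining=[( num ) ) / num $]
Step 2: shift (. Stack=[( (] ptr=2 lookahead=num remaining=[num ) ) / num $]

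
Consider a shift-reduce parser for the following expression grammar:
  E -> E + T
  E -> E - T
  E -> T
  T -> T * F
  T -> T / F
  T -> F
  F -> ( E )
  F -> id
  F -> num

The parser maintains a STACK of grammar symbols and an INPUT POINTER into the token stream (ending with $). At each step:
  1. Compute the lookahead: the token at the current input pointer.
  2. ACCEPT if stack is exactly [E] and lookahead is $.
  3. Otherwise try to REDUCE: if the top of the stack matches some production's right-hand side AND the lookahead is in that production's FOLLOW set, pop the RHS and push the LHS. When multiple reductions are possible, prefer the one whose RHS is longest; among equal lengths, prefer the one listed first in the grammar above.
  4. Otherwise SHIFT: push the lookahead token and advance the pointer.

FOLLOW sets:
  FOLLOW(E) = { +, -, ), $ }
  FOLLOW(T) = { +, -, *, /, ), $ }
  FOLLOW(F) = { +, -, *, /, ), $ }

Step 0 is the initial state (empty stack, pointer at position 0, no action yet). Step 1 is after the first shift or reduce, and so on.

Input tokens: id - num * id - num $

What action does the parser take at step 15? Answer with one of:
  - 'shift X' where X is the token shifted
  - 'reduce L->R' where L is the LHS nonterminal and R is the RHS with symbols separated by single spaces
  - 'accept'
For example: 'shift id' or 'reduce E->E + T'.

Step 1: shift id. Stack=[id] ptr=1 lookahead=- remaining=[- num * id - num $]
Step 2: reduce F->id. Stack=[F] ptr=1 lookahead=- remaining=[- num * id - num $]
Step 3: reduce T->F. Stack=[T] ptr=1 lookahead=- remaining=[- num * id - num $]
Step 4: reduce E->T. Stack=[E] ptr=1 lookahead=- remaining=[- num * id - num $]
Step 5: shift -. Stack=[E -] ptr=2 lookahead=num remaining=[num * id - num $]
Step 6: shift num. Stack=[E - num] ptr=3 lookahead=* remaining=[* id - num $]
Step 7: reduce F->num. Stack=[E - F] ptr=3 lookahead=* remaining=[* id - num $]
Step 8: reduce T->F. Stack=[E - T] ptr=3 lookahead=* remaining=[* id - num $]
Step 9: shift *. Stack=[E - T *] ptr=4 lookahead=id remaining=[id - num $]
Step 10: shift id. Stack=[E - T * id] ptr=5 lookahead=- remaining=[- num $]
Step 11: reduce F->id. Stack=[E - T * F] ptr=5 lookahead=- remaining=[- num $]
Step 12: reduce T->T * F. Stack=[E - T] ptr=5 lookahead=- remaining=[- num $]
Step 13: reduce E->E - T. Stack=[E] ptr=5 lookahead=- remaining=[- num $]
Step 14: shift -. Stack=[E -] ptr=6 lookahead=num remaining=[num $]
Step 15: shift num. Stack=[E - num] ptr=7 lookahead=$ remaining=[$]

Answer: shift num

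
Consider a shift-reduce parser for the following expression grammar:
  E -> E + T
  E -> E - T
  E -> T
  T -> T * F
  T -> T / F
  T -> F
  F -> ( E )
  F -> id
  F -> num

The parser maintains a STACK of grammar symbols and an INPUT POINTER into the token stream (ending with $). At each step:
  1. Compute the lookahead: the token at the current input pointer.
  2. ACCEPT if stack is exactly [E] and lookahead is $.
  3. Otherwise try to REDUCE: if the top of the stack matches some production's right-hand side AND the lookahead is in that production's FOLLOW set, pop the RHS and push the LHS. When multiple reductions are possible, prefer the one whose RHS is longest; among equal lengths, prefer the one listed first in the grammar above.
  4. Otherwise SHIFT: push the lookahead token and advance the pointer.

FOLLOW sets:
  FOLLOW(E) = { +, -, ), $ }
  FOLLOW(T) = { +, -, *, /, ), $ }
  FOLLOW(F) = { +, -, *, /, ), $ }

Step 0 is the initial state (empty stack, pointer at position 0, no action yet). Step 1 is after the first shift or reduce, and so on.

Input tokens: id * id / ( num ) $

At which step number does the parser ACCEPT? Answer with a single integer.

Answer: 18

Derivation:
Step 1: shift id. Stack=[id] ptr=1 lookahead=* remaining=[* id / ( num ) $]
Step 2: reduce F->id. Stack=[F] ptr=1 lookahead=* remaining=[* id / ( num ) $]
Step 3: reduce T->F. Stack=[T] ptr=1 lookahead=* remaining=[* id / ( num ) $]
Step 4: shift *. Stack=[T *] ptr=2 lookahead=id remaining=[id / ( num ) $]
Step 5: shift id. Stack=[T * id] ptr=3 lookahead=/ remaining=[/ ( num ) $]
Step 6: reduce F->id. Stack=[T * F] ptr=3 lookahead=/ remaining=[/ ( num ) $]
Step 7: reduce T->T * F. Stack=[T] ptr=3 lookahead=/ remaining=[/ ( num ) $]
Step 8: shift /. Stack=[T /] ptr=4 lookahead=( remaining=[( num ) $]
Step 9: shift (. Stack=[T / (] ptr=5 lookahead=num remaining=[num ) $]
Step 10: shift num. Stack=[T / ( num] ptr=6 lookahead=) remaining=[) $]
Step 11: reduce F->num. Stack=[T / ( F] ptr=6 lookahead=) remaining=[) $]
Step 12: reduce T->F. Stack=[T / ( T] ptr=6 lookahead=) remaining=[) $]
Step 13: reduce E->T. Stack=[T / ( E] ptr=6 lookahead=) remaining=[) $]
Step 14: shift ). Stack=[T / ( E )] ptr=7 lookahead=$ remaining=[$]
Step 15: reduce F->( E ). Stack=[T / F] ptr=7 lookahead=$ remaining=[$]
Step 16: reduce T->T / F. Stack=[T] ptr=7 lookahead=$ remaining=[$]
Step 17: reduce E->T. Stack=[E] ptr=7 lookahead=$ remaining=[$]
Step 18: accept. Stack=[E] ptr=7 lookahead=$ remaining=[$]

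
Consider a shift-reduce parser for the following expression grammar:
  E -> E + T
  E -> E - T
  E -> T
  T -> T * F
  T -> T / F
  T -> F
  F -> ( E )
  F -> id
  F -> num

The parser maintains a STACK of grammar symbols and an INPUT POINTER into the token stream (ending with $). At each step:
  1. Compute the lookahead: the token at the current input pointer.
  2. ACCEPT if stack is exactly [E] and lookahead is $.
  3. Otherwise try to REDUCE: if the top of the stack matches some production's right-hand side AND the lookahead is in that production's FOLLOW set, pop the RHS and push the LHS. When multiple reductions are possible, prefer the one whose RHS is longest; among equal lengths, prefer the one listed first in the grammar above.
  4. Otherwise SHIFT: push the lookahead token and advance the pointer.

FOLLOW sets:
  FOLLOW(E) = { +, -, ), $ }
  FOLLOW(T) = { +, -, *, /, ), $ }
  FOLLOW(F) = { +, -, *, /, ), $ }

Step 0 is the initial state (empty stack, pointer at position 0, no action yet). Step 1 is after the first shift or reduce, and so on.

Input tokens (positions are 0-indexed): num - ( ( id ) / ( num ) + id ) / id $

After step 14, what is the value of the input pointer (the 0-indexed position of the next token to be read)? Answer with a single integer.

Step 1: shift num. Stack=[num] ptr=1 lookahead=- remaining=[- ( ( id ) / ( num ) + id ) / id $]
Step 2: reduce F->num. Stack=[F] ptr=1 lookahead=- remaining=[- ( ( id ) / ( num ) + id ) / id $]
Step 3: reduce T->F. Stack=[T] ptr=1 lookahead=- remaining=[- ( ( id ) / ( num ) + id ) / id $]
Step 4: reduce E->T. Stack=[E] ptr=1 lookahead=- remaining=[- ( ( id ) / ( num ) + id ) / id $]
Step 5: shift -. Stack=[E -] ptr=2 lookahead=( remaining=[( ( id ) / ( num ) + id ) / id $]
Step 6: shift (. Stack=[E - (] ptr=3 lookahead=( remaining=[( id ) / ( num ) + id ) / id $]
Step 7: shift (. Stack=[E - ( (] ptr=4 lookahead=id remaining=[id ) / ( num ) + id ) / id $]
Step 8: shift id. Stack=[E - ( ( id] ptr=5 lookahead=) remaining=[) / ( num ) + id ) / id $]
Step 9: reduce F->id. Stack=[E - ( ( F] ptr=5 lookahead=) remaining=[) / ( num ) + id ) / id $]
Step 10: reduce T->F. Stack=[E - ( ( T] ptr=5 lookahead=) remaining=[) / ( num ) + id ) / id $]
Step 11: reduce E->T. Stack=[E - ( ( E] ptr=5 lookahead=) remaining=[) / ( num ) + id ) / id $]
Step 12: shift ). Stack=[E - ( ( E )] ptr=6 lookahead=/ remaining=[/ ( num ) + id ) / id $]
Step 13: reduce F->( E ). Stack=[E - ( F] ptr=6 lookahead=/ remaining=[/ ( num ) + id ) / id $]
Step 14: reduce T->F. Stack=[E - ( T] ptr=6 lookahead=/ remaining=[/ ( num ) + id ) / id $]

Answer: 6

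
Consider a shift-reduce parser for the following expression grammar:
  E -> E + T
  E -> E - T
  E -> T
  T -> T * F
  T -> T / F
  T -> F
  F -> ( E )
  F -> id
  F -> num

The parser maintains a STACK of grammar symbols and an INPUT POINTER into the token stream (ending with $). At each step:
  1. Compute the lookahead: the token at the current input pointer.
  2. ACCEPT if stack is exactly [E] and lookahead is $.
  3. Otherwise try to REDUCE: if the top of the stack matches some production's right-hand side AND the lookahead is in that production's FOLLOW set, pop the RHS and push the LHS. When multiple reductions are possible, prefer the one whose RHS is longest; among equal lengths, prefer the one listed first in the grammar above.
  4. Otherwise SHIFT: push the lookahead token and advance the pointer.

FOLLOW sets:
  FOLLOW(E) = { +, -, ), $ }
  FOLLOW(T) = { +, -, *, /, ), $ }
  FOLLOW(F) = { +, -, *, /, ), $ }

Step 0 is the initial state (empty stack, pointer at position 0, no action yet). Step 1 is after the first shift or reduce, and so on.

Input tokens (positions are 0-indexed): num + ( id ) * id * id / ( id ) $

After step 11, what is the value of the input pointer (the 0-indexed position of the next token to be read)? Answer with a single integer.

Step 1: shift num. Stack=[num] ptr=1 lookahead=+ remaining=[+ ( id ) * id * id / ( id ) $]
Step 2: reduce F->num. Stack=[F] ptr=1 lookahead=+ remaining=[+ ( id ) * id * id / ( id ) $]
Step 3: reduce T->F. Stack=[T] ptr=1 lookahead=+ remaining=[+ ( id ) * id * id / ( id ) $]
Step 4: reduce E->T. Stack=[E] ptr=1 lookahead=+ remaining=[+ ( id ) * id * id / ( id ) $]
Step 5: shift +. Stack=[E +] ptr=2 lookahead=( remaining=[( id ) * id * id / ( id ) $]
Step 6: shift (. Stack=[E + (] ptr=3 lookahead=id remaining=[id ) * id * id / ( id ) $]
Step 7: shift id. Stack=[E + ( id] ptr=4 lookahead=) remaining=[) * id * id / ( id ) $]
Step 8: reduce F->id. Stack=[E + ( F] ptr=4 lookahead=) remaining=[) * id * id / ( id ) $]
Step 9: reduce T->F. Stack=[E + ( T] ptr=4 lookahead=) remaining=[) * id * id / ( id ) $]
Step 10: reduce E->T. Stack=[E + ( E] ptr=4 lookahead=) remaining=[) * id * id / ( id ) $]
Step 11: shift ). Stack=[E + ( E )] ptr=5 lookahead=* remaining=[* id * id / ( id ) $]

Answer: 5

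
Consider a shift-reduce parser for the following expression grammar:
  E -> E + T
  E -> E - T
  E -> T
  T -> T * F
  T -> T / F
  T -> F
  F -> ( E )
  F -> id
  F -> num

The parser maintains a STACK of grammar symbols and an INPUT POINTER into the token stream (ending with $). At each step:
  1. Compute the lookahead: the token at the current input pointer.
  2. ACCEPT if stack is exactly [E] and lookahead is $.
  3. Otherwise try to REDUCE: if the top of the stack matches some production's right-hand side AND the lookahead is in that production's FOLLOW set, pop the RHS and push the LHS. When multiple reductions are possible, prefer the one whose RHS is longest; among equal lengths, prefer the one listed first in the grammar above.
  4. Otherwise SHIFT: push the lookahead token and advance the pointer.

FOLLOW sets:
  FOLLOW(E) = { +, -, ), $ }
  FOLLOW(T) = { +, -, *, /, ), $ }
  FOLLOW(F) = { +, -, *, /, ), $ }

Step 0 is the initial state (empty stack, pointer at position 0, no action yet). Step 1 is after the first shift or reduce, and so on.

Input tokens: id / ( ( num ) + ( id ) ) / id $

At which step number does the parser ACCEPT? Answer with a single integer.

Answer: 33

Derivation:
Step 1: shift id. Stack=[id] ptr=1 lookahead=/ remaining=[/ ( ( num ) + ( id ) ) / id $]
Step 2: reduce F->id. Stack=[F] ptr=1 lookahead=/ remaining=[/ ( ( num ) + ( id ) ) / id $]
Step 3: reduce T->F. Stack=[T] ptr=1 lookahead=/ remaining=[/ ( ( num ) + ( id ) ) / id $]
Step 4: shift /. Stack=[T /] ptr=2 lookahead=( remaining=[( ( num ) + ( id ) ) / id $]
Step 5: shift (. Stack=[T / (] ptr=3 lookahead=( remaining=[( num ) + ( id ) ) / id $]
Step 6: shift (. Stack=[T / ( (] ptr=4 lookahead=num remaining=[num ) + ( id ) ) / id $]
Step 7: shift num. Stack=[T / ( ( num] ptr=5 lookahead=) remaining=[) + ( id ) ) / id $]
Step 8: reduce F->num. Stack=[T / ( ( F] ptr=5 lookahead=) remaining=[) + ( id ) ) / id $]
Step 9: reduce T->F. Stack=[T / ( ( T] ptr=5 lookahead=) remaining=[) + ( id ) ) / id $]
Step 10: reduce E->T. Stack=[T / ( ( E] ptr=5 lookahead=) remaining=[) + ( id ) ) / id $]
Step 11: shift ). Stack=[T / ( ( E )] ptr=6 lookahead=+ remaining=[+ ( id ) ) / id $]
Step 12: reduce F->( E ). Stack=[T / ( F] ptr=6 lookahead=+ remaining=[+ ( id ) ) / id $]
Step 13: reduce T->F. Stack=[T / ( T] ptr=6 lookahead=+ remaining=[+ ( id ) ) / id $]
Step 14: reduce E->T. Stack=[T / ( E] ptr=6 lookahead=+ remaining=[+ ( id ) ) / id $]
Step 15: shift +. Stack=[T / ( E +] ptr=7 lookahead=( remaining=[( id ) ) / id $]
Step 16: shift (. Stack=[T / ( E + (] ptr=8 lookahead=id remaining=[id ) ) / id $]
Step 17: shift id. Stack=[T / ( E + ( id] ptr=9 lookahead=) remaining=[) ) / id $]
Step 18: reduce F->id. Stack=[T / ( E + ( F] ptr=9 lookahead=) remaining=[) ) / id $]
Step 19: reduce T->F. Stack=[T / ( E + ( T] ptr=9 lookahead=) remaining=[) ) / id $]
Step 20: reduce E->T. Stack=[T / ( E + ( E] ptr=9 lookahead=) remaining=[) ) / id $]
Step 21: shift ). Stack=[T / ( E + ( E )] ptr=10 lookahead=) remaining=[) / id $]
Step 22: reduce F->( E ). Stack=[T / ( E + F] ptr=10 lookahead=) remaining=[) / id $]
Step 23: reduce T->F. Stack=[T / ( E + T] ptr=10 lookahead=) remaining=[) / id $]
Step 24: reduce E->E + T. Stack=[T / ( E] ptr=10 lookahead=) remaining=[) / id $]
Step 25: shift ). Stack=[T / ( E )] ptr=11 lookahead=/ remaining=[/ id $]
Step 26: reduce F->( E ). Stack=[T / F] ptr=11 lookahead=/ remaining=[/ id $]
Step 27: reduce T->T / F. Stack=[T] ptr=11 lookahead=/ remaining=[/ id $]
Step 28: shift /. Stack=[T /] ptr=12 lookahead=id remaining=[id $]
Step 29: shift id. Stack=[T / id] ptr=13 lookahead=$ remaining=[$]
Step 30: reduce F->id. Stack=[T / F] ptr=13 lookahead=$ remaining=[$]
Step 31: reduce T->T / F. Stack=[T] ptr=13 lookahead=$ remaining=[$]
Step 32: reduce E->T. Stack=[E] ptr=13 lookahead=$ remaining=[$]
Step 33: accept. Stack=[E] ptr=13 lookahead=$ remaining=[$]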